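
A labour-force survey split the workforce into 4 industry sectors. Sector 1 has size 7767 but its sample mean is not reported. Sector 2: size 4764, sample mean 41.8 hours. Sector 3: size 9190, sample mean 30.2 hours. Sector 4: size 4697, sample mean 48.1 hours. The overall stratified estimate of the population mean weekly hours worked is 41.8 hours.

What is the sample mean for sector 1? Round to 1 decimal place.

51.7

N = 7767 + 4764 + 9190 + 4697 = 26418.
Overall total = μ·N = 41.8·26418 = 1104272.4.
Subtract the known strata: 4764·41.8 + 9190·30.2 + 4697·48.1 = 702598.9.
Remaining total for sector 1: 1104272.4 − 702598.9 = 401673.5.
Divide by its size: 401673.5 / 7767 = 51.715... → 51.7.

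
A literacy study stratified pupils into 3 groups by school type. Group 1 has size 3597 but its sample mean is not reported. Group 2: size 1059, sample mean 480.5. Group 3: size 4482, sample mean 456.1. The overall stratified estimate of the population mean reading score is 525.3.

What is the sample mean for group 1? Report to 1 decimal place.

N = 3597 + 1059 + 4482 = 9138.
Overall total = μ·N = 525.3·9138 = 4800191.4.
Subtract the known strata: 1059·480.5 + 4482·456.1 = 2553089.7.
Remaining total for group 1: 4800191.4 − 2553089.7 = 2247101.7.
Divide by its size: 2247101.7 / 3597 = 624.716... → 624.7.

624.7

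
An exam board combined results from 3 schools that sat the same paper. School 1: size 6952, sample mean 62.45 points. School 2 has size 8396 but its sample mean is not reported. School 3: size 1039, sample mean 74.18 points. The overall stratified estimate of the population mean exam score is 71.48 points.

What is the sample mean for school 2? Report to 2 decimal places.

Σ Nₕx̄ₕ = N·μ, so 8396·x̄_2 = 16387·71.48 − (6952·62.45 + 1039·74.18).
= 1171342.76 − 511225.42 = 660117.34.
x̄_2 = 660117.34 / 8396 = 78.6228... → 78.62.

78.62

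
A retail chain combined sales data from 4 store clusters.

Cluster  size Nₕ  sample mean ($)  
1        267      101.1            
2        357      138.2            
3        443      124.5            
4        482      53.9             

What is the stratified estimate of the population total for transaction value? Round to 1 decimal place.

Estimate total by summing Nₕ·x̄ₕ over strata.
267·101.1 + 357·138.2 + 443·124.5 + 482·53.9 = 26993.7 + 49337.4 + 55153.5 + 25979.8 = 157464.4.

157464.4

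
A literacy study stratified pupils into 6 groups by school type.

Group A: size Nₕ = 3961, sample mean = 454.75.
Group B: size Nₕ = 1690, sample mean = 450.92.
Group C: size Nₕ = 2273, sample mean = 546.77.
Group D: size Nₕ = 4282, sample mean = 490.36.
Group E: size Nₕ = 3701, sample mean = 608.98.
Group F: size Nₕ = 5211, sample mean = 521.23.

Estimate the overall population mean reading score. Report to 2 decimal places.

x̄_st = (Σ Nₕx̄ₕ) / (Σ Nₕ) = (3961·454.75 + 1690·450.92 + 2273·546.77 + 4282·490.36 + 3701·608.98 + 5211·521.23) / 21118
= 10875813.79 / 21118 = 515.0021... → 515.00.

515.00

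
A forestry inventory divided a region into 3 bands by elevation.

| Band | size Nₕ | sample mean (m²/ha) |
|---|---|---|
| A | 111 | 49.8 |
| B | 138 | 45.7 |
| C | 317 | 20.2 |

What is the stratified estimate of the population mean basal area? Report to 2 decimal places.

N = 111 + 138 + 317 = 566.
Overall mean = Σ (Nₕ/N)·x̄ₕ — weight by population share, not a simple average.
Σ Nₕx̄ₕ = 111·49.8 + 138·45.7 + 317·20.2 = 5527.8 + 6306.6 + 6403.4 = 18237.8.
Divide by N: 18237.8 / 566 = 32.2223... → 32.22.

32.22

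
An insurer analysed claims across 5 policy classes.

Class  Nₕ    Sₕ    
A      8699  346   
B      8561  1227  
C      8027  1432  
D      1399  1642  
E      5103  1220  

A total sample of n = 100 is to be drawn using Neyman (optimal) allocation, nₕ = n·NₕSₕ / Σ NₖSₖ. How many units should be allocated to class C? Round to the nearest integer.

34

Σ NₕSₕ = 8699·346 + 8561·1227 + 8027·1432 + 1399·1642 + 5103·1220 = 33531683.
Share for C: 11494664/33531683 = 0.34280.
n_C = 100 × 0.34280 = 34.280... → 34.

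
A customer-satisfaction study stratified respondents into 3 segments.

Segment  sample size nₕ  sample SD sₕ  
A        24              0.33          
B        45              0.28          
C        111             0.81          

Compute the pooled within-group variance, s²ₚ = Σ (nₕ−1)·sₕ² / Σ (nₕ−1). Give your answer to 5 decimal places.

Degrees of freedom: 23 + 44 + 110 = 177.
Σ(nₕ−1)sₕ² = 23·0.1089 + 44·0.0784 + 110·0.6561 = 78.1253.
s²ₚ = 78.1253 / 177 = 0.4413859... → 0.44139.

0.44139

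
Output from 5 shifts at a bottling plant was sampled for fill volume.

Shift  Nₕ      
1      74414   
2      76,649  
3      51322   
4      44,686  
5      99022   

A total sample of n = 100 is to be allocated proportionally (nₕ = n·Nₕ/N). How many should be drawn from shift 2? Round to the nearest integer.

22

Share of shift 2 = 76649/346093 = 0.22147.
Allocate 100 × 0.22147 = 22.147... → 22.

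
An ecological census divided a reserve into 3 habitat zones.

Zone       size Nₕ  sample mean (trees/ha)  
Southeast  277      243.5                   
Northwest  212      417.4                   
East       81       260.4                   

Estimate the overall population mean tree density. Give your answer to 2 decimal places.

N = 277 + 212 + 81 = 570.
Overall mean = Σ (Nₕ/N)·x̄ₕ — weight by population share, not a simple average.
Σ Nₕx̄ₕ = 277·243.5 + 212·417.4 + 81·260.4 = 67449.5 + 88488.8 + 21092.4 = 177030.7.
Divide by N: 177030.7 / 570 = 310.5802... → 310.58.

310.58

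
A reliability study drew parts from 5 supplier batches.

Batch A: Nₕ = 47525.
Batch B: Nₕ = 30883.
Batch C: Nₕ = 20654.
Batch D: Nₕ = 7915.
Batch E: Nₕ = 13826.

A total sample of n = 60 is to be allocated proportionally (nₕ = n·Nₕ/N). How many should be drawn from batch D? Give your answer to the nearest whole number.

N = 47525 + 30883 + 20654 + 7915 + 13826 = 120803.
n_D = 60·7915/120803 = 3.931... → 4.

4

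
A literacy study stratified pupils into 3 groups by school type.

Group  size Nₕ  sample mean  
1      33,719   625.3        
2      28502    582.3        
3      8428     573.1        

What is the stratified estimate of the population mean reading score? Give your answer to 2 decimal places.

N = 70649; weights Wₕ = Nₕ/N = (0.4773, 0.4034, 0.1193).
x̄_st = Σ Wₕ·x̄ₕ = 0.4773·625.3 + 0.4034·582.3 + 0.1193·573.1 ≈ 601.7253...
→ 601.73.

601.73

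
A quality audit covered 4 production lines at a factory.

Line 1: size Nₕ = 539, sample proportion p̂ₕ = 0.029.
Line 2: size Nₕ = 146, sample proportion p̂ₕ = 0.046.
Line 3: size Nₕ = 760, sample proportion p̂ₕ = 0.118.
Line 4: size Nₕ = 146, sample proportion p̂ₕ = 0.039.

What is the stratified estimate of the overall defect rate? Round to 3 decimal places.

0.074

Wₕ = Nₕ/N with N = 1591: 0.3388, 0.0918, 0.4777, 0.0918.
p̂_st = 0.3388·0.029 + 0.0918·0.046 + 0.4777·0.118 + 0.0918·0.039 ≈ 0.07399... → 0.074.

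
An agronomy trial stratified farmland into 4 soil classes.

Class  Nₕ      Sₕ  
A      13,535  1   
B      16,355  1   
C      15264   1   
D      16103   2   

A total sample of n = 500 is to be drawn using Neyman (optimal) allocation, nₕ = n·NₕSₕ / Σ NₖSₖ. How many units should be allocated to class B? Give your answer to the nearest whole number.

106

Σ NₕSₕ = 13535·1 + 16355·1 + 15264·1 + 16103·2 = 77360.
Share for B: 16355/77360 = 0.21141.
n_B = 500 × 0.21141 = 105.707... → 106.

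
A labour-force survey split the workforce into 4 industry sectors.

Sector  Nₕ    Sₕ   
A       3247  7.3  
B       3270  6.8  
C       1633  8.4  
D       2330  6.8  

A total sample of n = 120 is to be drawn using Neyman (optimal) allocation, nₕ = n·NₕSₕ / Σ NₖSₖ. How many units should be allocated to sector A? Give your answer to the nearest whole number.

Σ NₕSₕ = 3247·7.3 + 3270·6.8 + 1633·8.4 + 2330·6.8 = 75500.3.
Share for A: 23703.1/75500.3 = 0.31395.
n_A = 120 × 0.31395 = 37.674... → 38.

38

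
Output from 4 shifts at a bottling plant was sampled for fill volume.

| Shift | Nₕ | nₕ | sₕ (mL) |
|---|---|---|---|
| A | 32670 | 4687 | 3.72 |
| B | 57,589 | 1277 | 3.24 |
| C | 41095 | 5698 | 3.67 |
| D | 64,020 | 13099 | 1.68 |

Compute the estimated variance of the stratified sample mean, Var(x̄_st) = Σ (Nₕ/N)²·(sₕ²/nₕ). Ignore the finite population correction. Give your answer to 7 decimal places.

N = 195374; Wₕ = Nₕ/N.
shift A: (32670/195374)²·3.72²/4687 = 0.0000825573
shift B: (57589/195374)²·3.24²/1277 = 0.0007142408
shift C: (41095/195374)²·3.67²/5698 = 0.0001045813
shift D: (64020/195374)²·1.68²/13099 = 0.0000231355
Sum = 0.0009245149 → 0.0009245.

0.0009245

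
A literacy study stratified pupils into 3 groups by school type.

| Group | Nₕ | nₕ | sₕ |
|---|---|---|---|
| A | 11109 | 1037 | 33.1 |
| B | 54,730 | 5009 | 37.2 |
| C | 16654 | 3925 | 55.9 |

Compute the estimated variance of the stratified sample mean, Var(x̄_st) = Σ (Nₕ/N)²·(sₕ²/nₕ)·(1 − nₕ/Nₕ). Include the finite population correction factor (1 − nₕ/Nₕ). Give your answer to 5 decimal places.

N = 82493. Term for each stratum: Wₕ²sₕ²/nₕ·(1−nₕ/Nₕ).
Var(x̄_st) = 0.01737136 + 0.11047549 + 0.02480062 = 0.15264747 → 0.15265.

0.15265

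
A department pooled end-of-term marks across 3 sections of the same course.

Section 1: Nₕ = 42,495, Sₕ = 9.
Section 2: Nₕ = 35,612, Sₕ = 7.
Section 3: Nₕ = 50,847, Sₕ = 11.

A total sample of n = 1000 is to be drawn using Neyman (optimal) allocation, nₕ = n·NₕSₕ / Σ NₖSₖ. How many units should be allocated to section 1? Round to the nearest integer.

321

1: NₕSₕ = 42495·9 = 382455
2: NₕSₕ = 35612·7 = 249284
3: NₕSₕ = 50847·11 = 559317
Σ NₕSₕ = 1191056.
n_1 = 1000·382455/1191056 = 321.106... → 321.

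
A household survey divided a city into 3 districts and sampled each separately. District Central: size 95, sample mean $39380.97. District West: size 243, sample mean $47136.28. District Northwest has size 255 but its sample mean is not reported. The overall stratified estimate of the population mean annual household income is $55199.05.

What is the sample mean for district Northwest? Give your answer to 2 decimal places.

N = 95 + 243 + 255 = 593.
Overall total = μ·N = 55199.05·593 = 32733036.65.
Subtract the known strata: 95·39380.97 + 243·47136.28 = 15195308.19.
Remaining total for district Northwest: 32733036.65 − 15195308.19 = 17537728.46.
Divide by its size: 17537728.46 / 255 = 68775.4057... → 68775.41.

68775.41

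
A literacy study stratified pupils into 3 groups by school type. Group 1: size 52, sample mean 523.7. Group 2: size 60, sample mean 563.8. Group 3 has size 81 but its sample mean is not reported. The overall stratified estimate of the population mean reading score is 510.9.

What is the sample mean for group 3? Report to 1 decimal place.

N = 52 + 60 + 81 = 193.
Overall total = μ·N = 510.9·193 = 98603.7.
Subtract the known strata: 52·523.7 + 60·563.8 = 61060.4.
Remaining total for group 3: 98603.7 − 61060.4 = 37543.3.
Divide by its size: 37543.3 / 81 = 463.498... → 463.5.

463.5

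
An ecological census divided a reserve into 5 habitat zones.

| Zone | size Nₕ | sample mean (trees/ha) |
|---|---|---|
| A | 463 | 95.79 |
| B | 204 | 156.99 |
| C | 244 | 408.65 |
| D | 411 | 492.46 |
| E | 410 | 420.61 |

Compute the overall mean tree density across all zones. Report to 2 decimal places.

N = 1732; weights Wₕ = Nₕ/N = (0.2673, 0.1178, 0.1409, 0.2373, 0.2367).
x̄_st = Σ Wₕ·x̄ₕ = 0.2673·95.79 + 0.1178·156.99 + 0.1409·408.65 + 0.2373·492.46 + 0.2367·420.61 ≈ 318.0938...
→ 318.09.

318.09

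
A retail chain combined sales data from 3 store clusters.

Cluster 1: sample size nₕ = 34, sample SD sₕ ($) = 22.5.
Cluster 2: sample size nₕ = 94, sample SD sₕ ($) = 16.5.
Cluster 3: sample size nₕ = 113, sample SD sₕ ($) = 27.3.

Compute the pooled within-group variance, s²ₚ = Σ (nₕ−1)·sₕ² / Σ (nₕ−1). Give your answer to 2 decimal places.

527.30

Degrees of freedom: 33 + 93 + 112 = 238.
Σ(nₕ−1)sₕ² = 33·506.25 + 93·272.25 + 112·745.29 = 125497.98.
s²ₚ = 125497.98 / 238 = 527.3024... → 527.30.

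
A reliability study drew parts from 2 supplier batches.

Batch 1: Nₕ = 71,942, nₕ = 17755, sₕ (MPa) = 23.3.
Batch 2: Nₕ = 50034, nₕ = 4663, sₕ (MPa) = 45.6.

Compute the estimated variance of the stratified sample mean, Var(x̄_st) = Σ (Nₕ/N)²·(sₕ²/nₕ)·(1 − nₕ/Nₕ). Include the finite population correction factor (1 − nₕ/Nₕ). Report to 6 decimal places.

N = 121976; Wₕ = Nₕ/N.
batch 1: (71942/121976)²·23.3²/17755·(1 − 17755/71942) = 0.008011614
batch 2: (50034/121976)²·45.6²/4663·(1 − 4663/50034) = 0.068039180
Sum = 0.076050794 → 0.076051.

0.076051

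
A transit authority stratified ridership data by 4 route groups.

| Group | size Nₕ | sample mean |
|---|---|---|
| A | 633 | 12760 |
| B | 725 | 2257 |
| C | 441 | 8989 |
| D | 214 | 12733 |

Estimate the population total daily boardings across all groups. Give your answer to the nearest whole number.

A: 633·12760 = 8077080
B: 725·2257 = 1636325
C: 441·8989 = 3964149
D: 214·12733 = 2724862
τ̂ = Σ Nₕx̄ₕ = 16402416.

16402416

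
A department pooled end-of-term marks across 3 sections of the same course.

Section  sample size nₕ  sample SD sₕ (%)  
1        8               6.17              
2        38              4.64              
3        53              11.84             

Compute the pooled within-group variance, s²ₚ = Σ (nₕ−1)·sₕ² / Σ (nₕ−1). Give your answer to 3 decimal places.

Degrees of freedom: 7 + 37 + 52 = 96.
Σ(nₕ−1)sₕ² = 7·38.0689 + 37·21.5296 + 52·140.1856 = 8352.7287.
s²ₚ = 8352.7287 / 96 = 87.00759... → 87.008.

87.008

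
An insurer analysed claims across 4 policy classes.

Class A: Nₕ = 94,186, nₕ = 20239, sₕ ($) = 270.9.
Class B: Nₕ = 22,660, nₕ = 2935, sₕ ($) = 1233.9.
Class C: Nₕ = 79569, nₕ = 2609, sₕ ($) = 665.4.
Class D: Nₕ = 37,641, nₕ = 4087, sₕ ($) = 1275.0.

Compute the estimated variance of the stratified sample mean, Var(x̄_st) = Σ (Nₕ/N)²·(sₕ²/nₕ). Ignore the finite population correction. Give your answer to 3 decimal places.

N = 234056; Wₕ = Nₕ/N.
class A: (94186/234056)²·270.9²/20239 = 0.587168
class B: (22660/234056)²·1233.9²/2935 = 4.862192
class C: (79569/234056)²·665.4²/2609 = 19.612807
class D: (37641/234056)²·1275.0²/4087 = 10.287231
Sum = 35.349397 → 35.349.

35.349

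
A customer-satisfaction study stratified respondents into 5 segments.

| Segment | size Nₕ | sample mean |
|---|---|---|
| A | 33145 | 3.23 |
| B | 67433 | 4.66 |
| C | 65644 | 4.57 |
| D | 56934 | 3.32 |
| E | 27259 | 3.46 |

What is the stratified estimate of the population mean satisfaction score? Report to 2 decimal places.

4.01

N = 250415; weights Wₕ = Nₕ/N = (0.1324, 0.2693, 0.2621, 0.2274, 0.1089).
x̄_st = Σ Wₕ·x̄ₕ = 0.1324·3.23 + 0.2693·4.66 + 0.2621·4.57 + 0.2274·3.32 + 0.1089·3.46 ≈ 4.0118...
→ 4.01.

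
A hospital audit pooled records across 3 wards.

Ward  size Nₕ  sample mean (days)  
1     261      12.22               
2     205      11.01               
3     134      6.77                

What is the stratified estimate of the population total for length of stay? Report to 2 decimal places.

1: 261·12.22 = 3189.42
2: 205·11.01 = 2257.05
3: 134·6.77 = 907.18
τ̂ = Σ Nₕx̄ₕ = 6353.65.

6353.65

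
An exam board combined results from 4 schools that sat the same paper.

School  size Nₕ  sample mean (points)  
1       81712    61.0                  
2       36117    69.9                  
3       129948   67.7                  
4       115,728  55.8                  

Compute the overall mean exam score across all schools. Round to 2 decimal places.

62.62

N = 81712 + 36117 + 129948 + 115728 = 363505.
Weight each subgroup mean by Nₕ/N and sum.
Σ Nₕx̄ₕ = 81712·61.0 + 36117·69.9 + 129948·67.7 + 115728·55.8 = 4984432 + 2524578.3 + 8797479.6 + 6457622.4 = 22764112.3.
Divide by N: 22764112.3 / 363505 = 62.6239... → 62.62.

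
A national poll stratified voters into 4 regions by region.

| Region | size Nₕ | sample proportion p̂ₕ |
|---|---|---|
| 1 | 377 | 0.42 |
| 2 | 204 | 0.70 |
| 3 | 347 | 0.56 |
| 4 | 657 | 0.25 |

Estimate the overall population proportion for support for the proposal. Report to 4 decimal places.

N = 377 + 204 + 347 + 657 = 1585.
Overall proportion = Σ (Nₕ/N)·p̂ₕ.
Σ Nₕp̂ₕ = 158.34 + 142.8 + 194.32 + 164.25 = 659.71.
659.71 / 1585 = 0.416221... → 0.4162.

0.4162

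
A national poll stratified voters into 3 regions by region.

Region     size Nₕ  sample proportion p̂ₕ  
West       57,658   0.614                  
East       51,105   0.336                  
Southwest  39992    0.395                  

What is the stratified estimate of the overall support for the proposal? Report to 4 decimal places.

0.4596

Wₕ = Nₕ/N with N = 148755: 0.3876, 0.3436, 0.2688.
p̂_st = 0.3876·0.614 + 0.3436·0.336 + 0.2688·0.395 ≈ 0.459616... → 0.4596.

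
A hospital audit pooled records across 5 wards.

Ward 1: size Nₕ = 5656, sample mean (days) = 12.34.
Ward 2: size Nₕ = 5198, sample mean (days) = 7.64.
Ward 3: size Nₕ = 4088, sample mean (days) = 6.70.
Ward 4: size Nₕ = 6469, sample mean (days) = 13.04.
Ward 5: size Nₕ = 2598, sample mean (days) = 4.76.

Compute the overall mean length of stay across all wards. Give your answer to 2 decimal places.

9.73

N = 24009; weights Wₕ = Nₕ/N = (0.2356, 0.2165, 0.1703, 0.2694, 0.1082).
x̄_st = Σ Wₕ·x̄ₕ = 0.2356·12.34 + 0.2165·7.64 + 0.1703·6.70 + 0.2694·13.04 + 0.1082·4.76 ≈ 9.7305...
→ 9.73.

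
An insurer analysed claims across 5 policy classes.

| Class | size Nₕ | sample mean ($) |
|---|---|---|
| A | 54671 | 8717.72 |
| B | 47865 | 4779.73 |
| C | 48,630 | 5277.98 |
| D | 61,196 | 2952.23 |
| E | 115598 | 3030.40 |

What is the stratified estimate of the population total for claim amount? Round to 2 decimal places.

1493029260.25

Population total = Σ Nₕ·x̄ₕ (each stratum's size times its mean).
54671·8717.72 + 47865·4779.73 + 48630·5277.98 + 61196·2952.23 + 115598·3030.40 = 476606470.12 + 228781776.45 + 256668167.4 + 180664667.08 + 350308179.2 = 1493029260.25.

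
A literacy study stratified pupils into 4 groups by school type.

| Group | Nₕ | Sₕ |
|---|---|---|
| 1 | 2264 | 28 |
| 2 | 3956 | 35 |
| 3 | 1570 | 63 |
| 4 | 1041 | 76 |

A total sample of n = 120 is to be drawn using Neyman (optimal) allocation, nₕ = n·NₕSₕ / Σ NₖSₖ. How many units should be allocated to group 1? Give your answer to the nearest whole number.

20

Σ NₕSₕ = 2264·28 + 3956·35 + 1570·63 + 1041·76 = 379878.
Share for 1: 63392/379878 = 0.16687.
n_1 = 120 × 0.16687 = 20.025... → 20.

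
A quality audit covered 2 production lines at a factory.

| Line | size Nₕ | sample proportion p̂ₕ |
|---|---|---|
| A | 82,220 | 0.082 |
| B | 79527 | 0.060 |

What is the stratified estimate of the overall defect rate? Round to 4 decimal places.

0.0712

N = 82220 + 79527 = 161747.
Overall proportion = Σ (Nₕ/N)·p̂ₕ.
Σ Nₕp̂ₕ = 6742.04 + 4771.62 = 11513.66.
11513.66 / 161747 = 0.071183... → 0.0712.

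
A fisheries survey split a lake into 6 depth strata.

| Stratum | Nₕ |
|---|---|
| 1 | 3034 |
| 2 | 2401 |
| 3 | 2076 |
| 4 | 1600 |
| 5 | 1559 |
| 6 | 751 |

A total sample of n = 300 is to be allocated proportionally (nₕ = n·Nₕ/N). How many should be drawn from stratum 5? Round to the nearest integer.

N = 3034 + 2401 + 2076 + 1600 + 1559 + 751 = 11421.
n_5 = 300·1559/11421 = 40.951... → 41.

41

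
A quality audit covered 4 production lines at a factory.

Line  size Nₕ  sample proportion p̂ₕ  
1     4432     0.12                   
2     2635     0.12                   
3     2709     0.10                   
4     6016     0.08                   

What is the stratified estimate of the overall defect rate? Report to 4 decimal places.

0.1013

Wₕ = Nₕ/N with N = 15792: 0.2806, 0.1669, 0.1715, 0.3810.
p̂_st = 0.2806·0.12 + 0.1669·0.12 + 0.1715·0.10 + 0.3810·0.08 ≈ 0.101331... → 0.1013.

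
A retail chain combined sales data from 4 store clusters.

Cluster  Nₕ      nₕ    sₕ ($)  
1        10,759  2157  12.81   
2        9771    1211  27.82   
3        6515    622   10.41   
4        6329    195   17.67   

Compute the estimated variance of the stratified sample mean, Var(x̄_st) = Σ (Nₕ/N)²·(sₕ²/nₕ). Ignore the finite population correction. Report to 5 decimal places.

N = 33374. Term for each stratum: Wₕ²sₕ²/nₕ.
Var(x̄_st) = 0.00790634 + 0.05478121 + 0.00663932 + 0.05758272 = 0.12690958 → 0.12691.

0.12691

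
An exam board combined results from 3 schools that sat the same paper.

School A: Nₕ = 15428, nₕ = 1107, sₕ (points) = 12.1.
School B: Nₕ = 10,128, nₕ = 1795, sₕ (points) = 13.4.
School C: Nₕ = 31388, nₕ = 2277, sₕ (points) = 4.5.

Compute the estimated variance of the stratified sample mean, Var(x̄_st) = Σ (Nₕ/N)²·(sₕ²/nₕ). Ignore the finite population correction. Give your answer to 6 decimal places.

0.015575

N = 56944. Term for each stratum: Wₕ²sₕ²/nₕ.
Var(x̄_st) = 0.009708373 + 0.003164438 + 0.002702050 = 0.015574860 → 0.015575.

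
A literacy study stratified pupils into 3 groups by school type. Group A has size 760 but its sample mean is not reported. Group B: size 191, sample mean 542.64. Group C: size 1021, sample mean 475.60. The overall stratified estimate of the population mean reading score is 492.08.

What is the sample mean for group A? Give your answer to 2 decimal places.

501.51

Σ Nₕx̄ₕ = N·μ, so 760·x̄_A = 1972·492.08 − (191·542.64 + 1021·475.60).
= 970381.76 − 589231.84 = 381149.92.
x̄_A = 381149.92 / 760 = 501.5131... → 501.51.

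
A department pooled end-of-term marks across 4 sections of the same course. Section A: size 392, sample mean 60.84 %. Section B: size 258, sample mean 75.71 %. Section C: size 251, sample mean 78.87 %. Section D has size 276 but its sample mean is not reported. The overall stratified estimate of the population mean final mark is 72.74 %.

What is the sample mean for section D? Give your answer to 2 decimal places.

Σ Nₕx̄ₕ = N·μ, so 276·x̄_D = 1177·72.74 − (392·60.84 + 258·75.71 + 251·78.87).
= 85614.98 − 63178.83 = 22436.15.
x̄_D = 22436.15 / 276 = 81.2904... → 81.29.

81.29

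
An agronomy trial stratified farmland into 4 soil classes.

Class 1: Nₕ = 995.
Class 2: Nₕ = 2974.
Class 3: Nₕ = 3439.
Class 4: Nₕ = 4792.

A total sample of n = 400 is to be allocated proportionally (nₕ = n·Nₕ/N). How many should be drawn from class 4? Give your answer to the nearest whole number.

157

Share of class 4 = 4792/12200 = 0.39279.
Allocate 400 × 0.39279 = 157.115... → 157.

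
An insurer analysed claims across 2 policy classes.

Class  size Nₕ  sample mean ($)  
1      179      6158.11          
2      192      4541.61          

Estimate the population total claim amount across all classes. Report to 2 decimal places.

Estimate total by summing Nₕ·x̄ₕ over strata.
179·6158.11 + 192·4541.61 = 1102301.69 + 871989.12 = 1974290.81.

1974290.81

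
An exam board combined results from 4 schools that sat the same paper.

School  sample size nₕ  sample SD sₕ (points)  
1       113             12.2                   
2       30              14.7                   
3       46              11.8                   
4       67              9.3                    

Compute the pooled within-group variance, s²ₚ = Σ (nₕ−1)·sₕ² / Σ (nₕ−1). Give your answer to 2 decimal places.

138.54

1: (113−1)·12.2² = 112·148.84 = 16670.08
2: (30−1)·14.7² = 29·216.09 = 6266.61
3: (46−1)·11.8² = 45·139.24 = 6265.8
4: (67−1)·9.3² = 66·86.49 = 5708.34
Numerator = 34910.83; denominator = Σ(nₕ−1) = 252.
s²ₚ = 34910.83/252 = 138.5350... → 138.54.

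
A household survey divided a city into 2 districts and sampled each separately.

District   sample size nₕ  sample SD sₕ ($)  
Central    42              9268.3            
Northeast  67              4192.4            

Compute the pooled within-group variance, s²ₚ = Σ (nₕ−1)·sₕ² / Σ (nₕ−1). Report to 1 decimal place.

Central: (42−1)·9268.3² = 41·85901384.89 = 3521956780.49
Northeast: (67−1)·4192.4² = 66·17576217.76 = 1160030372.16
Numerator = 4681987152.65; denominator = Σ(nₕ−1) = 107.
s²ₚ = 4681987152.65/107 = 43756889.277... → 43756889.3.

43756889.3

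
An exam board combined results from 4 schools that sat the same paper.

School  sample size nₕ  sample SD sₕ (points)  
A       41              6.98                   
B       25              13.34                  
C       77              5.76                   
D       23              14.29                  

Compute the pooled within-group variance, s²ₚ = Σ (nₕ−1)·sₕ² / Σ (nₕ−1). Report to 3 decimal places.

A: (41−1)·6.98² = 40·48.7204 = 1948.816
B: (25−1)·13.34² = 24·177.9556 = 4270.9344
C: (77−1)·5.76² = 76·33.1776 = 2521.4976
D: (23−1)·14.29² = 22·204.2041 = 4492.4902
Numerator = 13233.7382; denominator = Σ(nₕ−1) = 162.
s²ₚ = 13233.7382/162 = 81.68974... → 81.690.

81.690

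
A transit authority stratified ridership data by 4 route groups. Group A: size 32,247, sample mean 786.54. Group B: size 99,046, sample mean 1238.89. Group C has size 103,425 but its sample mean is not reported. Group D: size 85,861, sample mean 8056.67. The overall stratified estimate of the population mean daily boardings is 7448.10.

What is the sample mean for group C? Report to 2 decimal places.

14966.21

Σ Nₕx̄ₕ = N·μ, so 103425·x̄_C = 320579·7448.10 − (32247·786.54 + 99046·1238.89 + 85861·8056.67).
= 2387704449.9 − 839824397.19 = 1547880052.71.
x̄_C = 1547880052.71 / 103425 = 14966.2079... → 14966.21.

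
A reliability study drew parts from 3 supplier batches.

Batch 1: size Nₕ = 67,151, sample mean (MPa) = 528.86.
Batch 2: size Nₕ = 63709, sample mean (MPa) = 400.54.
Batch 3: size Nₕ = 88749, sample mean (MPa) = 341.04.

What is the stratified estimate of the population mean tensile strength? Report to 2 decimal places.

415.73

x̄_st = (Σ Nₕx̄ₕ) / (Σ Nₕ) = (67151·528.86 + 63709·400.54 + 88749·341.04) / 219609
= 91298439.68 / 219609 = 415.7318... → 415.73.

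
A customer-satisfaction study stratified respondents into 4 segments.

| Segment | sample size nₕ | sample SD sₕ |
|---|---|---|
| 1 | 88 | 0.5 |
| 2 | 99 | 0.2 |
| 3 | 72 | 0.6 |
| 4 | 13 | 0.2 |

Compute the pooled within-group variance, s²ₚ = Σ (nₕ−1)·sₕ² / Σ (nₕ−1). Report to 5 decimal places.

1: (88−1)·0.5² = 87·0.25 = 21.75
2: (99−1)·0.2² = 98·0.04 = 3.92
3: (72−1)·0.6² = 71·0.36 = 25.56
4: (13−1)·0.2² = 12·0.04 = 0.48
Numerator = 51.71; denominator = Σ(nₕ−1) = 268.
s²ₚ = 51.71/268 = 0.1929478... → 0.19295.

0.19295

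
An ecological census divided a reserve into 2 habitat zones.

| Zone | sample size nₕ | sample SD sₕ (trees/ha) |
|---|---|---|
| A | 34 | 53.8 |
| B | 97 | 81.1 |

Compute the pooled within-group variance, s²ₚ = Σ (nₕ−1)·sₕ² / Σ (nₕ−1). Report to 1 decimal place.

A: (34−1)·53.8² = 33·2894.44 = 95516.52
B: (97−1)·81.1² = 96·6577.21 = 631412.16
Numerator = 726928.68; denominator = Σ(nₕ−1) = 129.
s²ₚ = 726928.68/129 = 5635.106... → 5635.1.

5635.1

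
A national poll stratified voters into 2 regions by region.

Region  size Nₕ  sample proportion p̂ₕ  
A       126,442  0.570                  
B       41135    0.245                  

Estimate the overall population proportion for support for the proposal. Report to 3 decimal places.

N = 126442 + 41135 = 167577.
Overall proportion = Σ (Nₕ/N)·p̂ₕ.
Σ Nₕp̂ₕ = 72071.94 + 10078.075 = 82150.015.
82150.015 / 167577 = 0.49022... → 0.490.

0.490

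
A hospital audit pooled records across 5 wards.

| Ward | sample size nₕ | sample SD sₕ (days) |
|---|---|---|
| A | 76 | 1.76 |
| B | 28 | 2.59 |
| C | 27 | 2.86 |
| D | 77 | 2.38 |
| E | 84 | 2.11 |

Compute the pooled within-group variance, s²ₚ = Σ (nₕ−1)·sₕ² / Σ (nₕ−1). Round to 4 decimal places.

Degrees of freedom: 75 + 27 + 26 + 76 + 83 = 287.
Σ(nₕ−1)sₕ² = 75·3.0976 + 27·6.7081 + 26·8.1796 + 76·5.6644 + 83·4.4521 = 1426.127.
s²ₚ = 1426.127 / 287 = 4.969084... → 4.9691.

4.9691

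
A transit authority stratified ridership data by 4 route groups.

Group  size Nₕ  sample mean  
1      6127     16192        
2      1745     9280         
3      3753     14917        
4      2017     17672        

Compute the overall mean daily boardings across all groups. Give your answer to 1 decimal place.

15175.9

x̄_st = (Σ Nₕx̄ₕ) / (Σ Nₕ) = (6127·16192 + 1745·9280 + 3753·14917 + 2017·17672) / 13642
= 207029909 / 13642 = 15175.921... → 15175.9.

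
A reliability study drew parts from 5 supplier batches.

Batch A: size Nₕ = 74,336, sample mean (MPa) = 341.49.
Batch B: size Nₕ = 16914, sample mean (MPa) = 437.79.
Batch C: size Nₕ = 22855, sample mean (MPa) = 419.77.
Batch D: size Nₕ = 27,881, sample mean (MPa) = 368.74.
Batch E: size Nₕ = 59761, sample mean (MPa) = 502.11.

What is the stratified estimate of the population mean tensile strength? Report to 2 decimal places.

409.78

N = 201747; weights Wₕ = Nₕ/N = (0.3685, 0.0838, 0.1133, 0.1382, 0.2962).
x̄_st = Σ Wₕ·x̄ₕ = 0.3685·341.49 + 0.0838·437.79 + 0.1133·419.77 + 0.1382·368.74 + 0.2962·502.11 ≈ 409.7759...
→ 409.78.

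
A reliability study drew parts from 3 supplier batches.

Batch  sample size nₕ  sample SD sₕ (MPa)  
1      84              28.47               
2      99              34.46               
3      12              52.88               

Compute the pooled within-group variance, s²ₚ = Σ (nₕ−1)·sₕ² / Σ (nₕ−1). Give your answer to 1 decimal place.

1116.7

1: (84−1)·28.47² = 83·810.5409 = 67274.8947
2: (99−1)·34.46² = 98·1187.4916 = 116374.1768
3: (12−1)·52.88² = 11·2796.2944 = 30759.2384
Numerator = 214408.3099; denominator = Σ(nₕ−1) = 192.
s²ₚ = 214408.3099/192 = 1116.710... → 1116.7.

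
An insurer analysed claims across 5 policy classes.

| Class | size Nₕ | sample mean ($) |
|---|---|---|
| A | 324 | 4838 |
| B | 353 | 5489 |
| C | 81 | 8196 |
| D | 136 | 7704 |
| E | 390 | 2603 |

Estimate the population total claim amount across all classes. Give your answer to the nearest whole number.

6231919

A: 324·4838 = 1567512
B: 353·5489 = 1937617
C: 81·8196 = 663876
D: 136·7704 = 1047744
E: 390·2603 = 1015170
τ̂ = Σ Nₕx̄ₕ = 6231919.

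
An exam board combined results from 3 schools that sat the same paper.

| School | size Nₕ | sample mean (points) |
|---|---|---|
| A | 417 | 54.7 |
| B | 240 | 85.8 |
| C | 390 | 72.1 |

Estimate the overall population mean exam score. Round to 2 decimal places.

68.31

x̄_st = (Σ Nₕx̄ₕ) / (Σ Nₕ) = (417·54.7 + 240·85.8 + 390·72.1) / 1047
= 71520.9 / 1047 = 68.3103... → 68.31.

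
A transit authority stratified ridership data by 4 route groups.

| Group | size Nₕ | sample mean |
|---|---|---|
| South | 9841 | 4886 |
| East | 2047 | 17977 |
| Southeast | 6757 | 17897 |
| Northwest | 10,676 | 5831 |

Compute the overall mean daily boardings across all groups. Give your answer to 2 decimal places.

9142.38

N = 29321; weights Wₕ = Nₕ/N = (0.3356, 0.0698, 0.2304, 0.3641).
x̄_st = Σ Wₕ·x̄ₕ = 0.3356·4886 + 0.0698·17977 + 0.2304·17897 + 0.3641·5831 ≈ 9142.3836...
→ 9142.38.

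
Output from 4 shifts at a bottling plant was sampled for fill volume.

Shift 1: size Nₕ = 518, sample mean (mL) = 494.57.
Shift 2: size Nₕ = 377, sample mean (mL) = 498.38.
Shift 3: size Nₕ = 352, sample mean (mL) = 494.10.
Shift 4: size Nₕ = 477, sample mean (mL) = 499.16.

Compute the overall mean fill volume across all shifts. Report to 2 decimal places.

N = 518 + 377 + 352 + 477 = 1724.
Overall mean = Σ (Nₕ/N)·x̄ₕ — weight by population share, not a simple average.
Σ Nₕx̄ₕ = 518·494.57 + 377·498.38 + 352·494.10 + 477·499.16 = 256187.26 + 187889.26 + 173923.2 + 238099.32 = 856099.04.
Divide by N: 856099.04 / 1724 = 496.5772... → 496.58.

496.58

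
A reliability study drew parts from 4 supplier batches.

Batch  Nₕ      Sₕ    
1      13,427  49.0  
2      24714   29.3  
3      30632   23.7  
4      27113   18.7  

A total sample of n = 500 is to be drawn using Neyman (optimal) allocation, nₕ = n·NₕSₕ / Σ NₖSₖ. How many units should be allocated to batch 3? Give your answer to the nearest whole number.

1: NₕSₕ = 13427·49.0 = 657923
2: NₕSₕ = 24714·29.3 = 724120.2
3: NₕSₕ = 30632·23.7 = 725978.4
4: NₕSₕ = 27113·18.7 = 507013.1
Σ NₕSₕ = 2615034.7.
n_3 = 500·725978.4/2615034.7 = 138.809... → 139.

139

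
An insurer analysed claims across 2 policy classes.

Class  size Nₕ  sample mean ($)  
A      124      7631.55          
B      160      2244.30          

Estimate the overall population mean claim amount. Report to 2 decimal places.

N = 124 + 160 = 284.
Weight each subgroup mean by Nₕ/N and sum.
Σ Nₕx̄ₕ = 124·7631.55 + 160·2244.30 = 946312.2 + 359088 = 1305400.2.
Divide by N: 1305400.2 / 284 = 4596.4796... → 4596.48.

4596.48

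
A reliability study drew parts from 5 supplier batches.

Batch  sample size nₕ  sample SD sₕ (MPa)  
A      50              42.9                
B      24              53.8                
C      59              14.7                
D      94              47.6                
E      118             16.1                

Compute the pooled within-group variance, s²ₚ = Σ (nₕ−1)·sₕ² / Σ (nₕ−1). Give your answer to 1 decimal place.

1206.8

Degrees of freedom: 49 + 23 + 58 + 93 + 117 = 340.
Σ(nₕ−1)sₕ² = 49·1840.41 + 23·2894.44 + 58·216.09 + 93·2265.76 + 117·259.21 = 410328.68.
s²ₚ = 410328.68 / 340 = 1206.849... → 1206.8.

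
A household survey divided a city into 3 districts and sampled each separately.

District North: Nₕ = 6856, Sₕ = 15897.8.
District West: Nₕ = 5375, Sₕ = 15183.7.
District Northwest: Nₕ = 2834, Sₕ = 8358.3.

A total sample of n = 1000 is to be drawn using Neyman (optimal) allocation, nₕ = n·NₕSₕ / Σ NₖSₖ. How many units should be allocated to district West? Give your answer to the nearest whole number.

Σ NₕSₕ = 6856·15897.8 + 5375·15183.7 + 2834·8358.3 = 214295126.5.
Share for West: 81612387.5/214295126.5 = 0.38084.
n_West = 1000 × 0.38084 = 380.841... → 381.

381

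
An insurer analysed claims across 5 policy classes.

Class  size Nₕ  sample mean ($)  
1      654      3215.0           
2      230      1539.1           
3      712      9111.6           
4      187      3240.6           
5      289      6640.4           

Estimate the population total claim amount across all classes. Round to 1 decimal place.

1: 654·3215.0 = 2102610
2: 230·1539.1 = 353993
3: 712·9111.6 = 6487459.2
4: 187·3240.6 = 605992.2
5: 289·6640.4 = 1919075.6
τ̂ = Σ Nₕx̄ₕ = 11469130.0.

11469130.0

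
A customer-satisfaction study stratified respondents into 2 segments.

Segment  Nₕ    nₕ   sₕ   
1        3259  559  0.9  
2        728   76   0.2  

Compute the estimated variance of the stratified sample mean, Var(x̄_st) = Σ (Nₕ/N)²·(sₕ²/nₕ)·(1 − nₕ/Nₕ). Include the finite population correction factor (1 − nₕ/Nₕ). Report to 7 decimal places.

N = 3987; Wₕ = Nₕ/N.
segment 1: (3259/3987)²·0.9²/559·(1 − 559/3259) = 0.0008021006
segment 2: (728/3987)²·0.2²/76·(1 − 76/728) = 0.0000157157
Sum = 0.0008178163 → 0.0008178.

0.0008178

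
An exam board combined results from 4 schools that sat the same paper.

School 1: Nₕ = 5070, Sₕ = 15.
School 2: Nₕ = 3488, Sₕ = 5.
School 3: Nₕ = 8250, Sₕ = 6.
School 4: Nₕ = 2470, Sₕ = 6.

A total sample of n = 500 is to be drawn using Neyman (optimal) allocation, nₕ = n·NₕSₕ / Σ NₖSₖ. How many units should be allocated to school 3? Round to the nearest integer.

157

1: NₕSₕ = 5070·15 = 76050
2: NₕSₕ = 3488·5 = 17440
3: NₕSₕ = 8250·6 = 49500
4: NₕSₕ = 2470·6 = 14820
Σ NₕSₕ = 157810.
n_3 = 500·49500/157810 = 156.834... → 157.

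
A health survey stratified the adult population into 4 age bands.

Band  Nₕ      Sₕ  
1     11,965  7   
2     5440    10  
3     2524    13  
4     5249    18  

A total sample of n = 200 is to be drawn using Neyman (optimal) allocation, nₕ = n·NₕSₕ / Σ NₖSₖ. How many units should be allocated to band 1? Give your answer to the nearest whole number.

1: NₕSₕ = 11965·7 = 83755
2: NₕSₕ = 5440·10 = 54400
3: NₕSₕ = 2524·13 = 32812
4: NₕSₕ = 5249·18 = 94482
Σ NₕSₕ = 265449.
n_1 = 200·83755/265449 = 63.104... → 63.

63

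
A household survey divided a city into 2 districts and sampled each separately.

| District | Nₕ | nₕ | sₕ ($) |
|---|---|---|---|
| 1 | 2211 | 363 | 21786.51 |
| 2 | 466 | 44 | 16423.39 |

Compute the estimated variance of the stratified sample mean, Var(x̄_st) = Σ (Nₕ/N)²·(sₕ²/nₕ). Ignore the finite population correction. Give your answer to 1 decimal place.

1077726.6

N = 2677; Wₕ = Nₕ/N.
district 1: (2211/2677)²·21786.51²/363 = 891968.3601
district 2: (466/2677)²·16423.39²/44 = 185758.2139
Sum = 1077726.5740 → 1077726.6.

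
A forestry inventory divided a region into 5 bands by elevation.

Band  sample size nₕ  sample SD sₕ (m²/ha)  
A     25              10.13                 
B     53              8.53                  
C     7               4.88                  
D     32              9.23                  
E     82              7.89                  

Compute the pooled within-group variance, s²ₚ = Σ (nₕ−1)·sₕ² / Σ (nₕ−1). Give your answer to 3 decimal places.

72.539

Degrees of freedom: 24 + 52 + 6 + 31 + 81 = 194.
Σ(nₕ−1)sₕ² = 24·102.6169 + 52·72.7609 + 6·23.8144 + 31·85.1929 + 81·62.2521 = 14072.6588.
s²ₚ = 14072.6588 / 194 = 72.53948... → 72.539.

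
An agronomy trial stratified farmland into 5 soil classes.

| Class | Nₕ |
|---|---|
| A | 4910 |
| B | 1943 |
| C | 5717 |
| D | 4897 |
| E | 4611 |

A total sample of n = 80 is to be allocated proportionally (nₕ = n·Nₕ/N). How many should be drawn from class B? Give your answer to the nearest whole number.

7

Share of class B = 1943/22078 = 0.08801.
Allocate 80 × 0.08801 = 7.040... → 7.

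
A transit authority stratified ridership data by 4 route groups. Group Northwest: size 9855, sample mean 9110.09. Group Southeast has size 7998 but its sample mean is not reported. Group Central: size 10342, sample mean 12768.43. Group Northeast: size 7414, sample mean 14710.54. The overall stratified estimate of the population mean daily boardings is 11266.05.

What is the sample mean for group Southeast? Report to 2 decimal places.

8786.92

Σ Nₕx̄ₕ = N·μ, so 7998·x̄_Southeast = 35609·11266.05 − (9855·9110.09 + 10342·12768.43 + 7414·14710.54).
= 401172774.45 − 330894983.57 = 70277790.88.
x̄_Southeast = 70277790.88 / 7998 = 8786.9206... → 8786.92.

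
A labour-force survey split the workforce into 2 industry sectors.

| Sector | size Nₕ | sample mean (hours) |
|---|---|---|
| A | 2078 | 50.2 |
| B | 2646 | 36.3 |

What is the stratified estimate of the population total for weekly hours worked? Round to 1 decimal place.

200365.4

Population total = Σ Nₕ·x̄ₕ (each stratum's size times its mean).
2078·50.2 + 2646·36.3 = 104315.6 + 96049.8 = 200365.4.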